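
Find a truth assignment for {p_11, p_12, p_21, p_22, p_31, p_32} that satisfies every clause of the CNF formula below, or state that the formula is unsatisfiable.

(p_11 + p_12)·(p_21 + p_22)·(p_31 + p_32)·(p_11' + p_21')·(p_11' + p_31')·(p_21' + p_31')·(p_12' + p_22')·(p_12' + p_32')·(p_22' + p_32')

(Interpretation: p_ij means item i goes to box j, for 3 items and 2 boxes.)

UNSATISFIABLE

Branch on p_11: set p_11 = 1.
Unit clause (p_21') forces p_21 = 0.
Unit clause (p_22) forces p_22 = 1.
Unit clause (p_31') forces p_31 = 0.
Unit clause (p_32) forces p_32 = 1.
That conflicts with the unit clause (p_32').
Backtrack on p_11: now try p_11 = 0.
Unit clause (p_12) forces p_12 = 1.
Unit clause (p_22') forces p_22 = 0.
Unit clause (p_21) forces p_21 = 1.
Unit clause (p_31') forces p_31 = 0.
Unit clause (p_32) forces p_32 = 1.
That conflicts with the unit clause (p_32').
Neither p_11 = 1 nor p_11 = 0 works.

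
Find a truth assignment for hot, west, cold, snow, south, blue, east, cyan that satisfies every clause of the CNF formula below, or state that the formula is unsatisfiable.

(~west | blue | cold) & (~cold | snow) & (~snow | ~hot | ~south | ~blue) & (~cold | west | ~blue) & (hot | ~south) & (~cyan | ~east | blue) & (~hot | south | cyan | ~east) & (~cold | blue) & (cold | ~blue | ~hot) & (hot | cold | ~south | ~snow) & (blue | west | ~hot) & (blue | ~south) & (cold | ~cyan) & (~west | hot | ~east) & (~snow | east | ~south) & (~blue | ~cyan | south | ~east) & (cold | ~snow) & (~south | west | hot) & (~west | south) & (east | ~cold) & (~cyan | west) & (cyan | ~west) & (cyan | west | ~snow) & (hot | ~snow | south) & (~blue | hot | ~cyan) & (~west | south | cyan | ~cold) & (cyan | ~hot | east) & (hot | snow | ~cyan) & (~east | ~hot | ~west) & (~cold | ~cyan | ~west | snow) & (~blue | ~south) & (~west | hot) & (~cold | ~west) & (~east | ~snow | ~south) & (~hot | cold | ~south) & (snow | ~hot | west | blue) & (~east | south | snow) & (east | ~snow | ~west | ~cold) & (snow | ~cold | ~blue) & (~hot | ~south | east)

Suppose cold = 0.
Unit clause (~cyan) forces cyan = 0.
Unit clause (~snow) forces snow = 0.
Unit clause (~west) forces west = 0.
Suppose hot = 0.
Unit clause (~south) forces south = 0.
Unit clause (~east) forces east = 0.
No clause remains; blue is free.

hot=0,  west=0,  cold=0,  snow=0,  south=0,  blue=1,  east=0,  cyan=0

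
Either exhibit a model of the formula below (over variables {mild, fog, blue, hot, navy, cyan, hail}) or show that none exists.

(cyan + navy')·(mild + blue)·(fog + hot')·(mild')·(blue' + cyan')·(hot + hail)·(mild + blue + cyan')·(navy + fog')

mild ↦ 0; fog ↦ 0; blue ↦ 1; hot ↦ 0; navy ↦ 0; cyan ↦ 0; hail ↦ 1

From the singleton clause (mild'), mild = 0.
From the singleton clause (blue), blue = 1.
From the singleton clause (cyan'), cyan = 0.
From the singleton clause (navy'), navy = 0.
From the singleton clause (fog'), fog = 0.
From the singleton clause (hot'), hot = 0.
From the singleton clause (hail), hail = 1.
This assignment satisfies each clause.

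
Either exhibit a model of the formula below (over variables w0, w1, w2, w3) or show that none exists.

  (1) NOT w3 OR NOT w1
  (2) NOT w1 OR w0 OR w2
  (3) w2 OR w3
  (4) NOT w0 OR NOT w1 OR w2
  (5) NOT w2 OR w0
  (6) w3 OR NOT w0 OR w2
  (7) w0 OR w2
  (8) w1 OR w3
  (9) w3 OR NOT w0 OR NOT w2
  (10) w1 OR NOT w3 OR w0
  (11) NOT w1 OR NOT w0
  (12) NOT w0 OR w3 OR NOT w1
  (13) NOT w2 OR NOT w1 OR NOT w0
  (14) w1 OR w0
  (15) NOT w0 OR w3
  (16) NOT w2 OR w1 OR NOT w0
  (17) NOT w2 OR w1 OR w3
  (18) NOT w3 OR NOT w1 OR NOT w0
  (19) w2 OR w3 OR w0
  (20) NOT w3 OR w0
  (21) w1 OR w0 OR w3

Case w3 = true:
From the singleton clause (NOT w1), w1 = false.
From the singleton clause (w0), w0 = true.
From the singleton clause (NOT w2), w2 = false.
Every clause now holds.

w0: true,  w1: false,  w2: false,  w3: true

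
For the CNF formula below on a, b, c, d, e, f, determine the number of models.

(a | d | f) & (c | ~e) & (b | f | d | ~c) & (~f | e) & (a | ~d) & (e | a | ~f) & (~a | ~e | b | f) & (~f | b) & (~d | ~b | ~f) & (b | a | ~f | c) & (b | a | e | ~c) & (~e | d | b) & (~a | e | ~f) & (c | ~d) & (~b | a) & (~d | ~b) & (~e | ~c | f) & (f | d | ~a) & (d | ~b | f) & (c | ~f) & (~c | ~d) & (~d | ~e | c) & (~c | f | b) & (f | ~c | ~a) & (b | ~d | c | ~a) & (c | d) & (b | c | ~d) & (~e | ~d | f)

There are 2^6 = 64 truth assignments over (a, b, c, d, e, f).
Split on a. With a = 1, the clauses containing a are satisfied and ~a drops from the rest; 1 of the 2^5 = 32 assignments to the other variables satisfy what remains.
With a = 0, by the same count on the reduced clause set, 0 assignments work.
Total: 1 + 0 = 1.

1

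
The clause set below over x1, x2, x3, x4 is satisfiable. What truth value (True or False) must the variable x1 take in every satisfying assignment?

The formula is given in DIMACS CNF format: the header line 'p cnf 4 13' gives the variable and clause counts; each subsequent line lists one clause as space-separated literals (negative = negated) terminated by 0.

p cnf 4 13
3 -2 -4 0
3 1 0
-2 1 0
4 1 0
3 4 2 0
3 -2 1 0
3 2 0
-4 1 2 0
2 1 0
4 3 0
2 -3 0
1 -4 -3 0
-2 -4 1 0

True

Suppose x1 = False.
The clause (x3) is unit, so x3 = True.
The clause (¬x2) is unit, so x2 = False.
Now (x2) is unsatisfied and unit — conflict.
So every satisfying assignment has x1 = True.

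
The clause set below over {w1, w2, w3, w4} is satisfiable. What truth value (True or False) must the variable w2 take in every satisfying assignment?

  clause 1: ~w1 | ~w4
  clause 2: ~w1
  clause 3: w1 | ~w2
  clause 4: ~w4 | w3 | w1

Suppose w2 = 1.
The clause (~w1) is unit, so w1 = 0.
But (w1) is also a unit clause — contradiction.
So every satisfying assignment has w2 = False.

False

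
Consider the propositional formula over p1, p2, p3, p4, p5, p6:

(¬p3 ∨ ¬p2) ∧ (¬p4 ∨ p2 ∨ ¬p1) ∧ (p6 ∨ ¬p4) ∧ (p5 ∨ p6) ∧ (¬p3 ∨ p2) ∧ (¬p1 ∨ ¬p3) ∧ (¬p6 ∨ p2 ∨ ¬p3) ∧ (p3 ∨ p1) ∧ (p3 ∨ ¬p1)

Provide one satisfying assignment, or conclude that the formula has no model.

Try p3 = False.
Unit clause (p1) forces p1 = True.
That conflicts with the unit clause (¬p1).
Backtrack on p3: now try p3 = True.
Unit clause (¬p2) forces p2 = False.
That conflicts with the unit clause (p2).
Either choice for p3 ends in contradiction.

UNSATISFIABLE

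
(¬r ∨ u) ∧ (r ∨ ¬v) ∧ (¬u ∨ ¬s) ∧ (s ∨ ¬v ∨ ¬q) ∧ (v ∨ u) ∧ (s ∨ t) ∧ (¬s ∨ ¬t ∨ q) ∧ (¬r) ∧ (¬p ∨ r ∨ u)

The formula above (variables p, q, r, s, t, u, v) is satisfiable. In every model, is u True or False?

Suppose u = False.
Unit clause (¬r) forces r = False.
Unit clause (¬v) forces v = False.
But (v) is also a unit clause — contradiction.
So every satisfying assignment has u = True.

True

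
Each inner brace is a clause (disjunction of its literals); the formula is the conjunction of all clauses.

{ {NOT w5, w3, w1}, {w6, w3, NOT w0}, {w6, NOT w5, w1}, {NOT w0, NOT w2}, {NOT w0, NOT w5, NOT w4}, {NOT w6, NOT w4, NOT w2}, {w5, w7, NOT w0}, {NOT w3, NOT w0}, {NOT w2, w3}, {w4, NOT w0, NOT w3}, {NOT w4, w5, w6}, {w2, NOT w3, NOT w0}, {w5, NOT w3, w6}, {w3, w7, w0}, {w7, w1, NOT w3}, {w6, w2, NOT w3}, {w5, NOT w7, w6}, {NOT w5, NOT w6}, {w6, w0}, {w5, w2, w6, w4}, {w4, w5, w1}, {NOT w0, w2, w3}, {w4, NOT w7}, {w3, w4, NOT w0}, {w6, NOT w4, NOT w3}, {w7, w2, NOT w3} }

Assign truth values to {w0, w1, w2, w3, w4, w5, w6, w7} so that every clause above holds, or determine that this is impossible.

w0: false,  w1: false,  w2: false,  w3: true,  w4: true,  w5: false,  w6: true,  w7: true

Case w0 = false:
The clause (w6) is unit, so w6 = true.
The clause (NOT w5) is unit, so w5 = false.
Case w4 = true:
The clause (NOT w2) is unit, so w2 = false.
Case w3 = true:
The clause (w7) is unit, so w7 = true.
Every clause is now satisfied; w1 is unconstrained.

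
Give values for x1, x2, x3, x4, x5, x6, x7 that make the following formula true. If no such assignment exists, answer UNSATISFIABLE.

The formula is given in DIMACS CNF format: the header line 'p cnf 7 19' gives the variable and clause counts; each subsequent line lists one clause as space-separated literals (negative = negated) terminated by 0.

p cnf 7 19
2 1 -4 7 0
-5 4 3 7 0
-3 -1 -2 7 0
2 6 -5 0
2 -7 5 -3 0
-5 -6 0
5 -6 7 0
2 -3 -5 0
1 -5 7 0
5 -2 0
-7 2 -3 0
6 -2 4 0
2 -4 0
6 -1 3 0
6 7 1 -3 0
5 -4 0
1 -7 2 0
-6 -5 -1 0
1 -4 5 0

Case x5 = True:
The clause (¬x6) is unit, so x6 = False.
The clause (x2) is unit, so x2 = True.
The clause (x4) is unit, so x4 = True.
Case x1 = True:
The clause (x3) is unit, so x3 = True.
The clause (x7) is unit, so x7 = True.
Every clause now holds.

x1 ↦ True; x2 ↦ True; x3 ↦ True; x4 ↦ True; x5 ↦ True; x6 ↦ False; x7 ↦ True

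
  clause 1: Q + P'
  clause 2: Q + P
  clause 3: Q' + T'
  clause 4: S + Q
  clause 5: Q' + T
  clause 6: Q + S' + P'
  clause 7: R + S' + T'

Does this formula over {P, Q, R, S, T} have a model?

No

Case Q = 1:
Unit clause (T') forces T = 0.
That conflicts with the unit clause (T).
So Q must be the other value — set Q = 0.
Unit clause (P') forces P = 0.
That conflicts with the unit clause (P).
Either choice for Q ends in contradiction.
No assignment satisfies every clause.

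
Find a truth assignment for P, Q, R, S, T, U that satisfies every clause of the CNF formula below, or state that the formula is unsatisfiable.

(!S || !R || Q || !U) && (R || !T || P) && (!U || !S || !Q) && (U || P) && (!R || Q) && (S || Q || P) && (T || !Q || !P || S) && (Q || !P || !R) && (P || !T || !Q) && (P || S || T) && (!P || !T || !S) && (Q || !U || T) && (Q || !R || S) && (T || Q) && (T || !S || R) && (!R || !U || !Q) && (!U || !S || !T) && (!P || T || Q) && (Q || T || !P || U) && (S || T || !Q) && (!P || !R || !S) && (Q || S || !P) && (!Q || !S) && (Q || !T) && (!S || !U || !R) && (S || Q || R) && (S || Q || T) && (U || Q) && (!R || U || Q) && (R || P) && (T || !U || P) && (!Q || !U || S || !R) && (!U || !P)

Branch on U: set U = false.
From the singleton clause (P), P = true.
From the singleton clause (Q), Q = true.
From the singleton clause (!S), S = false.
From the singleton clause (T), T = true.
All clauses hold; R can take either value.

P=true; Q=true; R=true; S=false; T=true; U=false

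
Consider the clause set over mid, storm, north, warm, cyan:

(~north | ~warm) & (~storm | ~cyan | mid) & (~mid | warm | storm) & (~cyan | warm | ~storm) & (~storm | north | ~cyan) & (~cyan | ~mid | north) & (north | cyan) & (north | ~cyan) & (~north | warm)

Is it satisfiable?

Suppose north = 0.
Unit clause (cyan) forces cyan = 1.
But (~cyan) is also a unit clause — contradiction.
So north must be the other value — set north = 1.
Unit clause (~warm) forces warm = 0.
But (warm) is also a unit clause — contradiction.
Both values of north lead to a conflict.
No assignment satisfies every clause.

No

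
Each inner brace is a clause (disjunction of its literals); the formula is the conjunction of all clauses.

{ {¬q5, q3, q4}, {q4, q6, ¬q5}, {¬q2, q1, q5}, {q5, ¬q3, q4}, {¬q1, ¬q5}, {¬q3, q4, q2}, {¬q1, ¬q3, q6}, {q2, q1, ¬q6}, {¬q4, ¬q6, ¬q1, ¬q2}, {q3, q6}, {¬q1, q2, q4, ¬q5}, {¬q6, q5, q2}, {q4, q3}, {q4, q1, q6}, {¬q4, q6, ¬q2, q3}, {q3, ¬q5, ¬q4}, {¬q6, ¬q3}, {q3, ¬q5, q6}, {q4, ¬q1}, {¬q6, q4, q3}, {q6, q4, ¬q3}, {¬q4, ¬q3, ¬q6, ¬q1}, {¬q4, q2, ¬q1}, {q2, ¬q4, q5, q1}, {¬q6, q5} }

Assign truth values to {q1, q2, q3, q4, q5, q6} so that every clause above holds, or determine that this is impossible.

q1: False; q2: True; q3: True; q4: True; q5: True; q6: False

Branch on q1: set q1 = False.
Branch on q2: set q2 = True.
Unit clause (q5) forces q5 = True.
Branch on q3: set q3 = True.
Unit clause (¬q6) forces q6 = False.
Unit clause (q4) forces q4 = True.
All clauses are satisfied.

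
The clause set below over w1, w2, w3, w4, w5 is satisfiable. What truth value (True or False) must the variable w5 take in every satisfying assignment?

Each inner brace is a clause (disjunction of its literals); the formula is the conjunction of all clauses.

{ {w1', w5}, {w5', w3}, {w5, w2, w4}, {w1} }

True

Suppose w5 = 0.
The clause (w1') is unit, so w1 = 0.
But (w1) is also a unit clause — contradiction.
So every satisfying assignment has w5 = True.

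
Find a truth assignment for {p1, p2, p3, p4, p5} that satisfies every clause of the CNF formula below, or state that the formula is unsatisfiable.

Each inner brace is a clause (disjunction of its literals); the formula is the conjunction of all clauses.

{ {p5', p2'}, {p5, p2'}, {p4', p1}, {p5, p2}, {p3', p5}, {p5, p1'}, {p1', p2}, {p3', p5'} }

Try p5 = 1.
Unit clause (p2') forces p2 = 0.
Unit clause (p1') forces p1 = 0.
Unit clause (p4') forces p4 = 0.
Unit clause (p3') forces p3 = 0.
All clauses are satisfied.

p1=0, p2=0, p3=0, p4=0, p5=1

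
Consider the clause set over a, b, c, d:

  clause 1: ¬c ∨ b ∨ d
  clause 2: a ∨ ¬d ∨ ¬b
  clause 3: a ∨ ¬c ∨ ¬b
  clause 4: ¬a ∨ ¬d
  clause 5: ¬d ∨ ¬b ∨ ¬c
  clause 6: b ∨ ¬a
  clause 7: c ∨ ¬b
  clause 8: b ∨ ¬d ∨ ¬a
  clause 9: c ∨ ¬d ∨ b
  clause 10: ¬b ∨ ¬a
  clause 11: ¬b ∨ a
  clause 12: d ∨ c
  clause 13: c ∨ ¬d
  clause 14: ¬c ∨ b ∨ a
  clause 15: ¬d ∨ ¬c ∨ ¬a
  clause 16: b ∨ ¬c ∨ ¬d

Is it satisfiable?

Case a = False:
The clause (¬b) is unit, so b = False.
The clause (¬c) is unit, so c = False.
The clause (¬d) is unit, so d = False.
Now (d) is unsatisfied and unit — conflict.
Undo a and try a = True.
The clause (¬d) is unit, so d = False.
The clause (b) is unit, so b = True.
Now (¬b) is unsatisfied and unit — conflict.
Both values of a lead to a conflict.
No assignment satisfies every clause.

No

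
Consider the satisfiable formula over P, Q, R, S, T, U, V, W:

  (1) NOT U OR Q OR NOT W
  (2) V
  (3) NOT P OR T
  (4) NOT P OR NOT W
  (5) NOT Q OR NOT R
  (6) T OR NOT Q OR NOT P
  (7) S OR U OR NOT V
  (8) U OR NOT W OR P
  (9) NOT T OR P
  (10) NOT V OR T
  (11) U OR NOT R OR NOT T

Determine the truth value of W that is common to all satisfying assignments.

Suppose W = true.
(V) alone gives V = true.
(NOT P) alone gives P = false.
(U) alone gives U = true.
(Q) alone gives Q = true.
(NOT R) alone gives R = false.
(NOT T) alone gives T = false.
But (T) is also a unit clause — contradiction.
So every satisfying assignment has W = False.

False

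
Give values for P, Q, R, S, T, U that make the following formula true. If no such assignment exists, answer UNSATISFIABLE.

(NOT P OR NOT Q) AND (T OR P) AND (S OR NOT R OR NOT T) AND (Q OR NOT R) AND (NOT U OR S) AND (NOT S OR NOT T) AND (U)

Unit clause (U) forces U = true.
Unit clause (S) forces S = true.
Unit clause (NOT T) forces T = false.
Unit clause (P) forces P = true.
Unit clause (NOT Q) forces Q = false.
Unit clause (NOT R) forces R = false.
Every clause now holds.

P: true,  Q: false,  R: false,  S: true,  T: false,  U: true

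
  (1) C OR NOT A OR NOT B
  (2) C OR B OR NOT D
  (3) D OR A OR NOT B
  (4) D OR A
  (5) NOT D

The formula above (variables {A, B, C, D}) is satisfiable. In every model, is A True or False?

True

Suppose A = false.
(D) alone gives D = true.
That conflicts with the unit clause (NOT D).
So every satisfying assignment has A = True.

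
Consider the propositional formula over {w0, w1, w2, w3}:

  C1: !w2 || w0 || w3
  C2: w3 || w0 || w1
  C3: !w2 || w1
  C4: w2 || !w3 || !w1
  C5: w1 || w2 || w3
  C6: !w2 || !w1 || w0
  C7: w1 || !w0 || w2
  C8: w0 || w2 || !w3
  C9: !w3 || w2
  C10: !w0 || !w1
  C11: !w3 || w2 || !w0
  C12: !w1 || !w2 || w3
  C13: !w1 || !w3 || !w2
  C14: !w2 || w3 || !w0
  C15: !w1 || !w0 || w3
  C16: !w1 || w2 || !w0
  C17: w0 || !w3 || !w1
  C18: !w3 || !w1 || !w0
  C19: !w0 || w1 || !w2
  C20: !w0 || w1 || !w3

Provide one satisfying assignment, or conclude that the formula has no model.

Branch on w2: set w2 = false.
From the singleton clause (!w3), w3 = false.
From the singleton clause (w1), w1 = true.
From the singleton clause (!w0), w0 = false.
This assignment satisfies each clause.

w0=false; w1=true; w2=false; w3=false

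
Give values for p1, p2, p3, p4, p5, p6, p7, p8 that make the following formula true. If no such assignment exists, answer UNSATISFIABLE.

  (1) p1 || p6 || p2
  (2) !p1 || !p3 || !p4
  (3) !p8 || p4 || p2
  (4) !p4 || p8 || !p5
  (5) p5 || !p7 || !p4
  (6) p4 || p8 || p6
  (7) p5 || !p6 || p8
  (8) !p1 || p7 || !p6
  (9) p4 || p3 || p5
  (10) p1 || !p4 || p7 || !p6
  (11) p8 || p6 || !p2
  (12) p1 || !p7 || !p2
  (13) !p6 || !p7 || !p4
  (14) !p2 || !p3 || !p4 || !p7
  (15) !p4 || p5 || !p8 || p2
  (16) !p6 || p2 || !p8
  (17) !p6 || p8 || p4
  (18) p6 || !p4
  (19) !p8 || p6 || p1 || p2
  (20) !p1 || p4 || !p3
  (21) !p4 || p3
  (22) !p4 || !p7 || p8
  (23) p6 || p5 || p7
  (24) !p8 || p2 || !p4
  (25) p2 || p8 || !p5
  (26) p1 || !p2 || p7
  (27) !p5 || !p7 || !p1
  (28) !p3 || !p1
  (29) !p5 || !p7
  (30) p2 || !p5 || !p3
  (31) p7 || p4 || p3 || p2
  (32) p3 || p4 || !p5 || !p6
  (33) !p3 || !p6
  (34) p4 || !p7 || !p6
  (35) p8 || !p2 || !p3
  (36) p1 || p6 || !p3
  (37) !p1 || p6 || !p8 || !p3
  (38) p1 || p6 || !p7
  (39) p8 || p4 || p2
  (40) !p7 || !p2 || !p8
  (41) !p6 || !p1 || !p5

Case p6 = false:
From the singleton clause (!p4), p4 = false.
From the singleton clause (p8), p8 = true.
From the singleton clause (p2), p2 = true.
From the singleton clause (!p7), p7 = false.
From the singleton clause (p5), p5 = true.
From the singleton clause (p1), p1 = true.
From the singleton clause (!p3), p3 = false.
All clauses are satisfied.

p1: true; p2: true; p3: false; p4: false; p5: true; p6: false; p7: false; p8: true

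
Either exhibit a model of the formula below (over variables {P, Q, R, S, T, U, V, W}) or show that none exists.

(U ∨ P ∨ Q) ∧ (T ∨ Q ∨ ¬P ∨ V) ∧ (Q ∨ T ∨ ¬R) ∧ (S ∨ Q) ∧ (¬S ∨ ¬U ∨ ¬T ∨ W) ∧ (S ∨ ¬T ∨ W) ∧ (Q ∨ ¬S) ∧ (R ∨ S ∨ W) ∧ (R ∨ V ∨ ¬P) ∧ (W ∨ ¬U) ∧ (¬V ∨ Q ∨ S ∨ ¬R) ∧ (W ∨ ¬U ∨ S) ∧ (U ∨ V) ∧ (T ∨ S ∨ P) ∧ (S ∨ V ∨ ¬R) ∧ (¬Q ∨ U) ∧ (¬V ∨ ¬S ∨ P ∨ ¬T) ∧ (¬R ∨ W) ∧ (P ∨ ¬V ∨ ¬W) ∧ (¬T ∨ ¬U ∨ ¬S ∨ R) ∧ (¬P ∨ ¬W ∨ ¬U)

P: False,  Q: True,  R: True,  S: True,  T: False,  U: True,  V: False,  W: True

Case S = True:
The clause (Q) is unit, so Q = True.
The clause (U) is unit, so U = True.
The clause (W) is unit, so W = True.
The clause (¬P) is unit, so P = False.
The clause (¬V) is unit, so V = False.
Case T = False:
All clauses hold; R can take either value.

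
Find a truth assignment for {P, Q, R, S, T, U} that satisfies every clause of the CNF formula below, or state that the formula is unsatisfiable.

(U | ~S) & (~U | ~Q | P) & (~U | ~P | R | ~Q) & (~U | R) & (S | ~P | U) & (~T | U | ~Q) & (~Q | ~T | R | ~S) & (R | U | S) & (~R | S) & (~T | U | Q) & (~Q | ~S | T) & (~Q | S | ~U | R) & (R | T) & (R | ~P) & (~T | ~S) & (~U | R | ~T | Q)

Branch on U: set U = 1.
From the singleton clause (R), R = 1.
From the singleton clause (S), S = 1.
From the singleton clause (~T), T = 0.
From the singleton clause (~Q), Q = 0.
Every clause is now satisfied; P is unconstrained.

P: 0, Q: 0, R: 1, S: 1, T: 0, U: 1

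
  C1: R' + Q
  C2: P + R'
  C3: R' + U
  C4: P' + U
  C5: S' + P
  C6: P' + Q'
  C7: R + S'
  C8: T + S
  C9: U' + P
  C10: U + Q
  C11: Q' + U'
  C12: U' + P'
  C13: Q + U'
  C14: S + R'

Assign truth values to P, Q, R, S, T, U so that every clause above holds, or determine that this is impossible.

P: 0, Q: 1, R: 0, S: 0, T: 1, U: 0

Branch on R: set R = 0.
Unit clause (S') forces S = 0.
Unit clause (T) forces T = 1.
Branch on P: set P = 0.
Unit clause (U') forces U = 0.
Unit clause (Q) forces Q = 1.
This assignment satisfies each clause.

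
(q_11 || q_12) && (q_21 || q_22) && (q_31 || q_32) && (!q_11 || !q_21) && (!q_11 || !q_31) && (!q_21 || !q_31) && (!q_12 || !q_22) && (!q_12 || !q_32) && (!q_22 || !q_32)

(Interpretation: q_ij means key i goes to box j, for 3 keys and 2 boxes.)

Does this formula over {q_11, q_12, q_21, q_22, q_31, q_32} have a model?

Unsatisfiable

Suppose q_11 = true.
From the singleton clause (!q_21), q_21 = false.
From the singleton clause (q_22), q_22 = true.
From the singleton clause (!q_31), q_31 = false.
From the singleton clause (q_32), q_32 = true.
Now (!q_32) is unsatisfied and unit — conflict.
Undo q_11 and try q_11 = false.
From the singleton clause (q_12), q_12 = true.
From the singleton clause (!q_22), q_22 = false.
From the singleton clause (q_21), q_21 = true.
From the singleton clause (!q_31), q_31 = false.
From the singleton clause (q_32), q_32 = true.
Now (!q_32) is unsatisfied and unit — conflict.
Either choice for q_11 ends in contradiction.
No assignment satisfies every clause.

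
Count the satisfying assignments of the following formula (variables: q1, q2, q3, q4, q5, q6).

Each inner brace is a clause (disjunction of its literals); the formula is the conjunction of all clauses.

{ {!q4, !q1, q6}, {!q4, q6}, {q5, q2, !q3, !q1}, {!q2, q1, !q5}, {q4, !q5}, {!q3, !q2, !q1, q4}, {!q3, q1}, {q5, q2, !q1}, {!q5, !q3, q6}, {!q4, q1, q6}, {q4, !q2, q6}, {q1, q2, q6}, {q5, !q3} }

11

There are 2^6 = 64 truth assignments over (q1, q2, q3, q4, q5, q6).
Split on q4. With q4 = true, the clauses containing q4 are satisfied and !q4 drops from the rest; 8 of the 2^5 = 32 assignments to the other variables satisfy what remains.
With q4 = false, by the same count on the reduced clause set, 3 assignments work.
(One model: q1=F, q2=F, q3=F, q4=F, q5=F, q6=T.)
Total: 8 + 3 = 11.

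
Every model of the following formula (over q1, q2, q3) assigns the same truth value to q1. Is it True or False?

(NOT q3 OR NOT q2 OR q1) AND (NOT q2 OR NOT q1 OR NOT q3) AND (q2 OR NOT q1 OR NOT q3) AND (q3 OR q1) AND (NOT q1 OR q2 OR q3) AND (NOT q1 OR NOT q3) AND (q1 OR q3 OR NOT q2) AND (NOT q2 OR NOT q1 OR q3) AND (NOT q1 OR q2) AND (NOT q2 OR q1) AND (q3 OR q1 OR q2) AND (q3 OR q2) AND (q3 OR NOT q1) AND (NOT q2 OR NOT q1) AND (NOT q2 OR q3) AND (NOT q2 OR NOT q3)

Suppose q1 = true.
Unit clause (NOT q3) forces q3 = false.
But (q3) is also a unit clause — contradiction.
So every satisfying assignment has q1 = False.

False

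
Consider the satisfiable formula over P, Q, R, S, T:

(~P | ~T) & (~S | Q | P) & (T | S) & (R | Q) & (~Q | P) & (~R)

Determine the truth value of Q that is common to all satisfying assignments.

Suppose Q = 0.
The clause (R) is unit, so R = 1.
Now (~R) is unsatisfied and unit — conflict.
So every satisfying assignment has Q = True.

True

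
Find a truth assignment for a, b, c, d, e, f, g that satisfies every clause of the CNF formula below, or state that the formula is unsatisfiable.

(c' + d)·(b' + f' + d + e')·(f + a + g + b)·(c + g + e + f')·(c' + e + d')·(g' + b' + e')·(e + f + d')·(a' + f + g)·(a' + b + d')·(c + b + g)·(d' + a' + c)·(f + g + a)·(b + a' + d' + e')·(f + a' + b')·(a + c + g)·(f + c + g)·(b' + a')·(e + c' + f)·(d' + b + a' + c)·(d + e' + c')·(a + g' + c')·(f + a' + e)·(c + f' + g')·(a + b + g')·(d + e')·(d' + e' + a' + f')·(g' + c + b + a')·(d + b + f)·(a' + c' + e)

Case c = 1:
The clause (d) is unit, so d = 1.
The clause (e) is unit, so e = 1.
Case g = 0:
Case a = 0:
The clause (f) is unit, so f = 1.
No clause remains; b is free.

a=0, b=0, c=1, d=1, e=1, f=1, g=0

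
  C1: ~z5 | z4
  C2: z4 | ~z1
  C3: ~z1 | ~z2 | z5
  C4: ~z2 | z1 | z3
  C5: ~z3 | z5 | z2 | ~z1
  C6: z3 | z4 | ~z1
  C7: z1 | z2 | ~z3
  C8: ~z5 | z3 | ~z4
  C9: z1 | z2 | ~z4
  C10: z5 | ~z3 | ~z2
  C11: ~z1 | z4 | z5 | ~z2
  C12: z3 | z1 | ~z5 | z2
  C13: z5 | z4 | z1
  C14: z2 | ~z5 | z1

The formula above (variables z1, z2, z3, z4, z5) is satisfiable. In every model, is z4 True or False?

True

Suppose z4 = 0.
The clause (~z5) is unit, so z5 = 0.
The clause (~z1) is unit, so z1 = 0.
Now (z1) is unsatisfied and unit — conflict.
So every satisfying assignment has z4 = True.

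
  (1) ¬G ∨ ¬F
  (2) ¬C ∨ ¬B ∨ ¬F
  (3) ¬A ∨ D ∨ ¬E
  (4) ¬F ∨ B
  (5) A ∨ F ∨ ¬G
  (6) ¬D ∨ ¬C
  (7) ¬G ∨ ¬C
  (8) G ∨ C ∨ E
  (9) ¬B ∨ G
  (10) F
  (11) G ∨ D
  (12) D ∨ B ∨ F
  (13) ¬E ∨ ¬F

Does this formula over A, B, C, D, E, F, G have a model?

No, unsatisfiable

(F) alone gives F = True.
(¬G) alone gives G = False.
(B) alone gives B = True.
But (¬B) is also a unit clause — contradiction.
No assignment satisfies every clause.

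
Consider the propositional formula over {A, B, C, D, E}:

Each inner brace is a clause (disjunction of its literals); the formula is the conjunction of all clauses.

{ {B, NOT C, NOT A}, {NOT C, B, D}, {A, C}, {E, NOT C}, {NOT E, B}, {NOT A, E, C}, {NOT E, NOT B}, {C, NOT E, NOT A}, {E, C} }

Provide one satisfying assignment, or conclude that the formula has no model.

UNSATISFIABLE

Branch on A: set A = true.
Branch on B: set B = true.
The clause (NOT E) is unit, so E = false.
The clause (NOT C) is unit, so C = false.
But (C) is also a unit clause — contradiction.
Backtrack on B: now try B = false.
The clause (NOT C) is unit, so C = false.
The clause (NOT E) is unit, so E = false.
But (E) is also a unit clause — contradiction.
Either choice for B ends in contradiction.
Backtrack on A: now try A = false.
The clause (C) is unit, so C = true.
The clause (E) is unit, so E = true.
The clause (B) is unit, so B = true.
But (NOT B) is also a unit clause — contradiction.
Either choice for A ends in contradiction.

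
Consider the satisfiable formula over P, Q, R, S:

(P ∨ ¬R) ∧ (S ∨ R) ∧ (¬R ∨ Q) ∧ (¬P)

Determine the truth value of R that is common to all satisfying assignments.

False

Suppose R = True.
Unit clause (P) forces P = True.
Now (¬P) is unsatisfied and unit — conflict.
So every satisfying assignment has R = False.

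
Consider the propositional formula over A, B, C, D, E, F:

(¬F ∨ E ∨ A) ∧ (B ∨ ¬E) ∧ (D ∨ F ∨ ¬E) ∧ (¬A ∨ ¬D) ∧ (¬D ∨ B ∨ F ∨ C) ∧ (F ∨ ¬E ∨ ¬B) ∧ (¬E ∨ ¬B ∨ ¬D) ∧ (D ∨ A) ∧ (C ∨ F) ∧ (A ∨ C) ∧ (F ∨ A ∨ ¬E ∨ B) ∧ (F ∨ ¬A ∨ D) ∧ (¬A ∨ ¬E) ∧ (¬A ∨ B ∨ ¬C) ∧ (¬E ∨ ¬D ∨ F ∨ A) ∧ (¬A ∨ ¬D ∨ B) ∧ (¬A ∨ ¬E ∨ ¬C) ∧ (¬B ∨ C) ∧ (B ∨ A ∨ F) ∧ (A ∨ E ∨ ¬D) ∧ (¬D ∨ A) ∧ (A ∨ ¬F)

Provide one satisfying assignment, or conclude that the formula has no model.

A: True; B: True; C: True; D: False; E: False; F: True

Suppose B = True.
(C) alone gives C = True.
Suppose A = True.
(¬D) alone gives D = False.
(F) alone gives F = True.
(¬E) alone gives E = False.
Every clause now holds.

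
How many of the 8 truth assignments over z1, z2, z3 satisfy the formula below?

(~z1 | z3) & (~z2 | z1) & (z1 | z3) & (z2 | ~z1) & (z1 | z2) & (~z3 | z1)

There are 2^3 = 8 truth assignments over (z1, z2, z3).
Split on z3. With z3 = 1, the clauses containing z3 are satisfied and ~z3 drops from the rest; 1 of the 2^2 = 4 assignments to the other variables satisfy what remains.
With z3 = 0, by the same count on the reduced clause set, 0 assignments work.
Total: 1 + 0 = 1.

1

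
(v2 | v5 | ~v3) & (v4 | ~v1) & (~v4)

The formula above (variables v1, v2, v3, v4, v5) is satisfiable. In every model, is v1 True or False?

False

Suppose v1 = 1.
From the singleton clause (v4), v4 = 1.
That conflicts with the unit clause (~v4).
So every satisfying assignment has v1 = False.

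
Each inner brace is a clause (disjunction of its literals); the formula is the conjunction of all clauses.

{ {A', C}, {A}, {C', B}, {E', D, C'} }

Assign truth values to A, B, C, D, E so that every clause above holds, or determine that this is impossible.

The clause (A) is unit, so A = 1.
The clause (C) is unit, so C = 1.
The clause (B) is unit, so B = 1.
Try E = 0.
No clause remains; D is free.

A: 1; B: 1; C: 1; D: 1; E: 0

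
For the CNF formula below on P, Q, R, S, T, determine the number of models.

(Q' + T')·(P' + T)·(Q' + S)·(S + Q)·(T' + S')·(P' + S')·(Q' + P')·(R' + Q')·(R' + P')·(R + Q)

2

There are 2^5 = 32 truth assignments over (P, Q, R, S, T).
Split on P. With P = 1, the clauses containing P are satisfied and P' drops from the rest; 0 of the 2^4 = 16 assignments to the other variables satisfy what remains.
With P = 0, by the same count on the reduced clause set, 2 assignments work.
(One model: P=F, Q=F, R=T, S=T, T=F.)
Total: 0 + 2 = 2.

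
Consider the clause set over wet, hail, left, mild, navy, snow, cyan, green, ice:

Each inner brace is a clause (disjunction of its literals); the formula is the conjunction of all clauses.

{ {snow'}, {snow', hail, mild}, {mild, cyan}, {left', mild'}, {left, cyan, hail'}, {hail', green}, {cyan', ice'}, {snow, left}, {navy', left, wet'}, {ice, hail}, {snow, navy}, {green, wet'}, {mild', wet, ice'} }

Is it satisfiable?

Unit clause (snow') forces snow = 0.
Unit clause (left) forces left = 1.
Unit clause (mild') forces mild = 0.
Unit clause (cyan) forces cyan = 1.
Unit clause (ice') forces ice = 0.
Unit clause (hail) forces hail = 1.
Unit clause (green) forces green = 1.
Unit clause (navy) forces navy = 1.
No clause remains; wet is free.
A satisfying assignment: wet: 1,  hail: 1,  left: 1,  mild: 0,  navy: 1,  snow: 0,  cyan: 1,  green: 1,  ice: 0.

Yes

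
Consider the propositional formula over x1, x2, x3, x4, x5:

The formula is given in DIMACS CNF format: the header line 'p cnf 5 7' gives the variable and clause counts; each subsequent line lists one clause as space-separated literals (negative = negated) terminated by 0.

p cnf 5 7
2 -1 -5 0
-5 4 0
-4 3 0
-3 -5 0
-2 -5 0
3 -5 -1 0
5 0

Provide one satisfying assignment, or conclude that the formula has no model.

UNSATISFIABLE

Unit clause (x5) forces x5 = True.
Unit clause (x4) forces x4 = True.
Unit clause (x3) forces x3 = True.
But (¬x3) is also a unit clause — contradiction.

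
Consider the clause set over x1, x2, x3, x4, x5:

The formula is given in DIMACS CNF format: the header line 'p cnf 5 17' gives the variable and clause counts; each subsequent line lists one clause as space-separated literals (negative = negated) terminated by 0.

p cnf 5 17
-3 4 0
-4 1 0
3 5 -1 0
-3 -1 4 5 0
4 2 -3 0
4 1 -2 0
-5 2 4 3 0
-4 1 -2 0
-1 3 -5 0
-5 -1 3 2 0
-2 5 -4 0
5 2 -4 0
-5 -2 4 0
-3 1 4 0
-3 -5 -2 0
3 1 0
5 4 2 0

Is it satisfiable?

Satisfiable

Case x3 = True:
The clause (x4) is unit, so x4 = True.
The clause (x1) is unit, so x1 = True.
Case x2 = False:
The clause (x5) is unit, so x5 = True.
This assignment satisfies each clause.
A satisfying assignment: x1=True; x2=False; x3=True; x4=True; x5=True.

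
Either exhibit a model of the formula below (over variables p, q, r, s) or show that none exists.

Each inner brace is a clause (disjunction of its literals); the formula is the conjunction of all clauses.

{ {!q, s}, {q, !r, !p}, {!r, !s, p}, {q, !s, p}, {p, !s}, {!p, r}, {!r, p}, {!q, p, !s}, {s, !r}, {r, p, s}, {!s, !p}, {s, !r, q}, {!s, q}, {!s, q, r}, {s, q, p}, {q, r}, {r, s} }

UNSATISFIABLE

Case q = false:
(!s) alone gives s = false.
(!r) alone gives r = false.
But (r) is also a unit clause — contradiction.
So q must be the other value — set q = true.
(s) alone gives s = true.
(p) alone gives p = true.
But (!p) is also a unit clause — contradiction.
Both values of q lead to a conflict.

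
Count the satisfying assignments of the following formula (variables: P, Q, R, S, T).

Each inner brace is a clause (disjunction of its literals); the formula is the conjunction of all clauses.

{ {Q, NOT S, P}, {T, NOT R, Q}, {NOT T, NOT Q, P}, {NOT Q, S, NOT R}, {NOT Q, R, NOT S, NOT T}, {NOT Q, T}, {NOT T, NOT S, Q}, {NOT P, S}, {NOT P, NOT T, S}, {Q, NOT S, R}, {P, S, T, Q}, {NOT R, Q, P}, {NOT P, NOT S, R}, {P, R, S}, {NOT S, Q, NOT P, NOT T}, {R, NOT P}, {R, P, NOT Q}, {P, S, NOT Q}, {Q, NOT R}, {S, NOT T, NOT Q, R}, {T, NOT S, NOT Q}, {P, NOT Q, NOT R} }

There are 2^5 = 32 truth assignments over (P, Q, R, S, T).
Split on Q. With Q = true, the clauses containing Q are satisfied and NOT Q drops from the rest; 1 of the 2^4 = 16 assignments to the other variables satisfy what remains.
With Q = false, by the same count on the reduced clause set, 0 assignments work.
Total: 1 + 0 = 1.

1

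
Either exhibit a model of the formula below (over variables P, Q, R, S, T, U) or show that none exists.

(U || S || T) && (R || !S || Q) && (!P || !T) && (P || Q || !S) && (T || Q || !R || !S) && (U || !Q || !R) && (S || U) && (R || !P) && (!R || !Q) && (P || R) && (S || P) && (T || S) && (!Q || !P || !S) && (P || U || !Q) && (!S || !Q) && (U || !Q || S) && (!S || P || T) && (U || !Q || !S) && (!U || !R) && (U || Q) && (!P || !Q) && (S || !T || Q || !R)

UNSATISFIABLE

Suppose P = false.
(R) alone gives R = true.
(!Q) alone gives Q = false.
(!S) alone gives S = false.
Now (S) is unsatisfied and unit — conflict.
Backtrack on P: now try P = true.
(!T) alone gives T = false.
(R) alone gives R = true.
(!Q) alone gives Q = false.
(!S) alone gives S = false.
Now (S) is unsatisfied and unit — conflict.
Either choice for P ends in contradiction.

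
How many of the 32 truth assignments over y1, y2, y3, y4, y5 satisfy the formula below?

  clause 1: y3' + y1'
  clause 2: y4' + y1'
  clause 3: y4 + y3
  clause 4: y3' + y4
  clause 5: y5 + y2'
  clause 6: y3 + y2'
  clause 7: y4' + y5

There are 2^5 = 32 truth assignments over (y1, y2, y3, y4, y5).
Split on y4. With y4 = 1, the clauses containing y4 are satisfied and y4' drops from the rest; 3 of the 2^4 = 16 assignments to the other variables satisfy what remains.
With y4 = 0, by the same count on the reduced clause set, 0 assignments work.
(One model: y1=F, y2=F, y3=F, y4=T, y5=T.)
Total: 3 + 0 = 3.

3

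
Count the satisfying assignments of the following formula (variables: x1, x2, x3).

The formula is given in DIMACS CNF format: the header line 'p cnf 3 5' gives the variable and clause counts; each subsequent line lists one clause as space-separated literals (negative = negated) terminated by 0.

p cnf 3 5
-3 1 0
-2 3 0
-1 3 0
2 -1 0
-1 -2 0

1

There are 2^3 = 8 truth assignments over (x1, x2, x3).
Check each against the 5 clauses (columns in the order x1, x2, x3):
  F F F  ✓ satisfies all
  F F T  ✗ fails (¬x3 ∨ x1)
  F T F  ✗ fails (¬x2 ∨ x3)
  F T T  ✗ fails (¬x3 ∨ x1)
  T F F  ✗ fails (¬x1 ∨ x3)
  T F T  ✗ fails (x2 ∨ ¬x1)
  T T F  ✗ fails (¬x2 ∨ x3)
  T T T  ✗ fails (¬x1 ∨ ¬x2)
1 of the 8 rows is a model.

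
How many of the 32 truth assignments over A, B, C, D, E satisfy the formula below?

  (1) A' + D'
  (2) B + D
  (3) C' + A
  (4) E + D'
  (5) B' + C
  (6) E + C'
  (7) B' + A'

1

There are 2^5 = 32 truth assignments over (A, B, C, D, E).
Split on D. With D = 1, the clauses containing D are satisfied and D' drops from the rest; 1 of the 2^4 = 16 assignments to the other variables satisfy what remains.
With D = 0, by the same count on the reduced clause set, 0 assignments work.
Total: 1 + 0 = 1.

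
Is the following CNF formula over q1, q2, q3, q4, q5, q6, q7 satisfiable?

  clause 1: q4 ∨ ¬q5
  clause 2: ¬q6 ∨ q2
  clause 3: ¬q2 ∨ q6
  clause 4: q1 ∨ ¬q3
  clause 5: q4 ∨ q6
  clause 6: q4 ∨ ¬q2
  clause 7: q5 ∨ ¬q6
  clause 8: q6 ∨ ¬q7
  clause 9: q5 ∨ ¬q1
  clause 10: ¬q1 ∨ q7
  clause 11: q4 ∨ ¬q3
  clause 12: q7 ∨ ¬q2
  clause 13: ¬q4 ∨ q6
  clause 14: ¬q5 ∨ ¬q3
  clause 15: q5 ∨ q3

Suppose q4 = True.
From the singleton clause (q6), q6 = True.
From the singleton clause (q2), q2 = True.
From the singleton clause (q5), q5 = True.
From the singleton clause (q7), q7 = True.
From the singleton clause (¬q3), q3 = False.
No clause remains; q1 is free.
A satisfying assignment: q1=False, q2=True, q3=False, q4=True, q5=True, q6=True, q7=True.

Satisfiable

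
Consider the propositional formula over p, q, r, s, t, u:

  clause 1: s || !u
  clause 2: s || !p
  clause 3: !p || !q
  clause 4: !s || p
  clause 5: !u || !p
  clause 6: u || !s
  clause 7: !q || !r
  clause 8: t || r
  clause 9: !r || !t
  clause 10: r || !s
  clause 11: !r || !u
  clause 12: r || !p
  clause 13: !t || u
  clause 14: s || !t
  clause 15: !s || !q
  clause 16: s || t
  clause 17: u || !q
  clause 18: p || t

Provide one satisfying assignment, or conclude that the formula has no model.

UNSATISFIABLE

Case s = true:
From the singleton clause (p), p = true.
From the singleton clause (!q), q = false.
From the singleton clause (!u), u = false.
That conflicts with the unit clause (u).
Undo s and try s = false.
From the singleton clause (!u), u = false.
From the singleton clause (!p), p = false.
From the singleton clause (!t), t = false.
That conflicts with the unit clause (t).
Both values of s lead to a conflict.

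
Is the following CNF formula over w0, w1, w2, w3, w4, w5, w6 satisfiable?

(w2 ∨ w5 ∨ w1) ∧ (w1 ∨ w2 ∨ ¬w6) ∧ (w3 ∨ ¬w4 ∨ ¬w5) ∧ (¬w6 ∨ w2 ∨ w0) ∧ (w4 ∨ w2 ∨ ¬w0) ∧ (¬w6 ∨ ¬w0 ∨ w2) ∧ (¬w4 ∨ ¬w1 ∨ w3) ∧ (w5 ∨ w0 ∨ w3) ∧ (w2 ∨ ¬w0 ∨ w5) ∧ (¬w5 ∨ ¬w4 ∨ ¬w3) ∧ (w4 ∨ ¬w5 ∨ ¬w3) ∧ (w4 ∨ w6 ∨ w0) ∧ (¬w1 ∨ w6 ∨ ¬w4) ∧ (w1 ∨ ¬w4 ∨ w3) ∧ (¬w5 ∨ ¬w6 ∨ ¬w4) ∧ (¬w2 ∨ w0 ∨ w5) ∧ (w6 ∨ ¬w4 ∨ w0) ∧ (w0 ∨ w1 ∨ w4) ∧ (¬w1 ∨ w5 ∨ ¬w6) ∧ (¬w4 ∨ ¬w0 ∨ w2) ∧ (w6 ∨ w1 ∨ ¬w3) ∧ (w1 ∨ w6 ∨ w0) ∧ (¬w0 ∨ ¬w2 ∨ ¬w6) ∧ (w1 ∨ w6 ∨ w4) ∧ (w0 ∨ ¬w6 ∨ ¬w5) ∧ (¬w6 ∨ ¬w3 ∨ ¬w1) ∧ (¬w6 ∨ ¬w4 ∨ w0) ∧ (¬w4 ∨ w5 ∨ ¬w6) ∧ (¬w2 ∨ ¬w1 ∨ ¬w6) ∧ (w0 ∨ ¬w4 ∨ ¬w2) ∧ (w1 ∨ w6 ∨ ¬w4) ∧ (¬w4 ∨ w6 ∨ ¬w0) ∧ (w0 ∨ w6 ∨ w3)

Yes

Try w2 = True.
Try w0 = True.
Unit clause (¬w6) forces w6 = False.
Unit clause (¬w4) forces w4 = False.
Unit clause (w1) forces w1 = True.
Try w5 = False.
Every clause is now satisfied; w3 is unconstrained.
A satisfying assignment: w0=True,  w1=True,  w2=True,  w3=False,  w4=False,  w5=False,  w6=False.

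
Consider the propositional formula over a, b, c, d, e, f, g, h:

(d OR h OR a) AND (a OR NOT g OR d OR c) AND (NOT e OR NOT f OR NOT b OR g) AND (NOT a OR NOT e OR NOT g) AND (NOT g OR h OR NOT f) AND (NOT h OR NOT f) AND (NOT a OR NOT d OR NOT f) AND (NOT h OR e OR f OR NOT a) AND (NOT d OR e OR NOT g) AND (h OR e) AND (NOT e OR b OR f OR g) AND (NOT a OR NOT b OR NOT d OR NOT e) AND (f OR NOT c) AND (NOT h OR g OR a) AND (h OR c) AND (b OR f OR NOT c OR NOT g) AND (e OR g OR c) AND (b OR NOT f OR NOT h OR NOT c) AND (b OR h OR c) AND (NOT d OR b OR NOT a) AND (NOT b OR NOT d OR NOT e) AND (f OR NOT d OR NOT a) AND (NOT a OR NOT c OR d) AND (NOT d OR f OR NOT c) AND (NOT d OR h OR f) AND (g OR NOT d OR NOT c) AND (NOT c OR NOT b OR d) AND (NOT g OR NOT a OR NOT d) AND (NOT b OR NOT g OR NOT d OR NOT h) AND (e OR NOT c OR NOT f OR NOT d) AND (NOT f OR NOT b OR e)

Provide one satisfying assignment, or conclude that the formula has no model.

a ↦ true, b ↦ true, c ↦ false, d ↦ false, e ↦ true, f ↦ false, g ↦ false, h ↦ true

Suppose h = true.
From the singleton clause (NOT f), f = false.
From the singleton clause (NOT c), c = false.
Suppose e = true.
Suppose a = true.
From the singleton clause (NOT g), g = false.
From the singleton clause (b), b = true.
From the singleton clause (NOT d), d = false.
This assignment satisfies each clause.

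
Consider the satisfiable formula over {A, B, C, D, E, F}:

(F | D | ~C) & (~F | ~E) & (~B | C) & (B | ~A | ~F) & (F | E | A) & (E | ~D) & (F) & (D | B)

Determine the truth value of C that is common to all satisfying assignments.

Suppose C = 0.
The clause (~B) is unit, so B = 0.
The clause (F) is unit, so F = 1.
The clause (~E) is unit, so E = 0.
The clause (~A) is unit, so A = 0.
The clause (~D) is unit, so D = 0.
That conflicts with the unit clause (D).
So every satisfying assignment has C = True.

True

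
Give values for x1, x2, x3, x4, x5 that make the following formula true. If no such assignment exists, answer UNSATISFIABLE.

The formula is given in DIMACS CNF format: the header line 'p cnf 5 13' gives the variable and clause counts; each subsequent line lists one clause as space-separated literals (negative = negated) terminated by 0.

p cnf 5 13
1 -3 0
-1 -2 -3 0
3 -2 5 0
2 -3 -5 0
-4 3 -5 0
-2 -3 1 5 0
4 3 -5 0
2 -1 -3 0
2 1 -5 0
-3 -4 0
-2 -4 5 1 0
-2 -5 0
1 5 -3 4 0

Case x1 = False:
(¬x3) alone gives x3 = False.
Case x2 = False:
(¬x5) alone gives x5 = False.
All clauses hold; x4 can take either value.

x1=False, x2=False, x3=False, x4=True, x5=False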